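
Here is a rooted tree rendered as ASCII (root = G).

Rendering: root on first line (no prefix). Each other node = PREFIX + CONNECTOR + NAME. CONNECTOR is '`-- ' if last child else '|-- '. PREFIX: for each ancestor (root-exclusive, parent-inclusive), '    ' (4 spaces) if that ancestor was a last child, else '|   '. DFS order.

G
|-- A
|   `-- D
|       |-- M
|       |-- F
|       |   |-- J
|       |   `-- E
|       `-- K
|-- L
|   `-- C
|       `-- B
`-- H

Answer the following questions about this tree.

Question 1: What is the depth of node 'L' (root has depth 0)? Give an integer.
Path from root to L: G -> L
Depth = number of edges = 1

Answer: 1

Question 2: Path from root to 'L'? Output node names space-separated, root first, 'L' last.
Answer: G L

Derivation:
Walk down from root: G -> L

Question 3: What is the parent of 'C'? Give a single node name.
Answer: L

Derivation:
Scan adjacency: C appears as child of L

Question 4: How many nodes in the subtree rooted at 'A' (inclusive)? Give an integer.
Subtree rooted at A contains: A, D, E, F, J, K, M
Count = 7

Answer: 7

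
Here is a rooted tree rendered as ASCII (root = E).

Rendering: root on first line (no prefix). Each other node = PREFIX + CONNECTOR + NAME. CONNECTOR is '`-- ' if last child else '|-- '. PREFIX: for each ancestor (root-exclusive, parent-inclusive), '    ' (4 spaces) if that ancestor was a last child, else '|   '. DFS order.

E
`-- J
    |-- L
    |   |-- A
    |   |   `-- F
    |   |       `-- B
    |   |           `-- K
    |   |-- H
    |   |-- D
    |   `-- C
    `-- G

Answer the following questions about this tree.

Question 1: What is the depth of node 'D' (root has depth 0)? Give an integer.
Answer: 3

Derivation:
Path from root to D: E -> J -> L -> D
Depth = number of edges = 3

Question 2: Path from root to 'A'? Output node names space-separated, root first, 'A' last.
Walk down from root: E -> J -> L -> A

Answer: E J L A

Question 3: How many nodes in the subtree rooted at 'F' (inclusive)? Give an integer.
Answer: 3

Derivation:
Subtree rooted at F contains: B, F, K
Count = 3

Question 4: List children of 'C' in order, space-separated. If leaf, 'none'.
Answer: none

Derivation:
Node C's children (from adjacency): (leaf)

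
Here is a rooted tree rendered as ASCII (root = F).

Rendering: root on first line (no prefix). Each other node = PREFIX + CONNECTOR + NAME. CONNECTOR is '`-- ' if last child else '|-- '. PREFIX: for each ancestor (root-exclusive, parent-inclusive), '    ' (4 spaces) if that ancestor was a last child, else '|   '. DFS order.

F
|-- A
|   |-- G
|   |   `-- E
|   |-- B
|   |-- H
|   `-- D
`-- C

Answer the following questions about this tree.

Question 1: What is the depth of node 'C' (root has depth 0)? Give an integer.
Answer: 1

Derivation:
Path from root to C: F -> C
Depth = number of edges = 1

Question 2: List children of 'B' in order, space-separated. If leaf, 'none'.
Node B's children (from adjacency): (leaf)

Answer: none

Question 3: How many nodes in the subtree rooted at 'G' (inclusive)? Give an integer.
Answer: 2

Derivation:
Subtree rooted at G contains: E, G
Count = 2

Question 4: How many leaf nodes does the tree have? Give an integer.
Leaves (nodes with no children): B, C, D, E, H

Answer: 5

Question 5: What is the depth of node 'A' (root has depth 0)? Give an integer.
Path from root to A: F -> A
Depth = number of edges = 1

Answer: 1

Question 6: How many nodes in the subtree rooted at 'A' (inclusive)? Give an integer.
Subtree rooted at A contains: A, B, D, E, G, H
Count = 6

Answer: 6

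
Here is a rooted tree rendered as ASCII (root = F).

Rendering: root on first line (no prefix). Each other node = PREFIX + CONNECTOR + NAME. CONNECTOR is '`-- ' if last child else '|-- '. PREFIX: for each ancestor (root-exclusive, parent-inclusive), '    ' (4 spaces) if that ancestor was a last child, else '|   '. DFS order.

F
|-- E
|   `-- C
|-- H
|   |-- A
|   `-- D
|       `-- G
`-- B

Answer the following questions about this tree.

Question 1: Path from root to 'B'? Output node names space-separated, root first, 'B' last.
Answer: F B

Derivation:
Walk down from root: F -> B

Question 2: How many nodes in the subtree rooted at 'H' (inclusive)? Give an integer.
Subtree rooted at H contains: A, D, G, H
Count = 4

Answer: 4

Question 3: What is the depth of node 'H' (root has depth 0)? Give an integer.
Path from root to H: F -> H
Depth = number of edges = 1

Answer: 1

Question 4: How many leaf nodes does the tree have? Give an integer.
Answer: 4

Derivation:
Leaves (nodes with no children): A, B, C, G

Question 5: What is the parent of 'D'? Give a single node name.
Answer: H

Derivation:
Scan adjacency: D appears as child of H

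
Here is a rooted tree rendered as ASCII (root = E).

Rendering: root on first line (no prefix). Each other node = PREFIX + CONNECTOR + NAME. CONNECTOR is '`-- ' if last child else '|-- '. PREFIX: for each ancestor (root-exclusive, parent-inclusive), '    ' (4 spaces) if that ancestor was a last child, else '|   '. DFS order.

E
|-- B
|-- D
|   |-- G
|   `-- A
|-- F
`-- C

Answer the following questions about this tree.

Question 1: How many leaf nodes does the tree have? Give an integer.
Leaves (nodes with no children): A, B, C, F, G

Answer: 5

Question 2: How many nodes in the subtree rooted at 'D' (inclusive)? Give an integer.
Answer: 3

Derivation:
Subtree rooted at D contains: A, D, G
Count = 3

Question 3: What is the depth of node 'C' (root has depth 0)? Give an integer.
Path from root to C: E -> C
Depth = number of edges = 1

Answer: 1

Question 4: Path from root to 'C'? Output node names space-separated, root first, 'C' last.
Answer: E C

Derivation:
Walk down from root: E -> C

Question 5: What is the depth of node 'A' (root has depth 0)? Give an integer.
Answer: 2

Derivation:
Path from root to A: E -> D -> A
Depth = number of edges = 2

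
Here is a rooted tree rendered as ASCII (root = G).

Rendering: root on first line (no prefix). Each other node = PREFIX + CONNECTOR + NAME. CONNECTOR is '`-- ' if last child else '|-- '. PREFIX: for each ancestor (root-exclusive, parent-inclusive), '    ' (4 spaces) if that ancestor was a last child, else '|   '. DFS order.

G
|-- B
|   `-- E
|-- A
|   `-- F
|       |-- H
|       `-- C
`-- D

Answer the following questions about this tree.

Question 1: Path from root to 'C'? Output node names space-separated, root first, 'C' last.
Walk down from root: G -> A -> F -> C

Answer: G A F C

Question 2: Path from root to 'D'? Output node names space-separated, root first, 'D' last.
Answer: G D

Derivation:
Walk down from root: G -> D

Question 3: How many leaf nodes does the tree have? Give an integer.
Leaves (nodes with no children): C, D, E, H

Answer: 4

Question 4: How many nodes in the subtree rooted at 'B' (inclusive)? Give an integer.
Subtree rooted at B contains: B, E
Count = 2

Answer: 2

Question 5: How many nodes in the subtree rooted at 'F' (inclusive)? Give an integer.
Answer: 3

Derivation:
Subtree rooted at F contains: C, F, H
Count = 3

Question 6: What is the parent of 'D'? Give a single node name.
Answer: G

Derivation:
Scan adjacency: D appears as child of G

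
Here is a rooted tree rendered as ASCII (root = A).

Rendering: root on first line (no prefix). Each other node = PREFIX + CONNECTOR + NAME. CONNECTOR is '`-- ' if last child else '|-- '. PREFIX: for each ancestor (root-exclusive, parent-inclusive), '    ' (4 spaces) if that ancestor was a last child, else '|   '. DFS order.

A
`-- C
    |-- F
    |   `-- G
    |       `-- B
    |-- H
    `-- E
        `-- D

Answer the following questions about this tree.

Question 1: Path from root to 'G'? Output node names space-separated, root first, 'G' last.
Answer: A C F G

Derivation:
Walk down from root: A -> C -> F -> G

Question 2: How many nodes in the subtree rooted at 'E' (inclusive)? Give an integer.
Answer: 2

Derivation:
Subtree rooted at E contains: D, E
Count = 2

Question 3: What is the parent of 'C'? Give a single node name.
Answer: A

Derivation:
Scan adjacency: C appears as child of A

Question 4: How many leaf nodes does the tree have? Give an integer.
Answer: 3

Derivation:
Leaves (nodes with no children): B, D, H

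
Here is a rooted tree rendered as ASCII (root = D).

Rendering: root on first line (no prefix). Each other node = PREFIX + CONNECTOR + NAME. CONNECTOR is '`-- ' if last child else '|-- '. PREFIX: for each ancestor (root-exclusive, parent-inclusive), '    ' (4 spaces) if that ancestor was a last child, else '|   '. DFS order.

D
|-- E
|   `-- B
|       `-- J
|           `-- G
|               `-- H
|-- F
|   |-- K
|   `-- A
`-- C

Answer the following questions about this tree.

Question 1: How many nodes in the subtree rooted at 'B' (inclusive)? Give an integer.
Subtree rooted at B contains: B, G, H, J
Count = 4

Answer: 4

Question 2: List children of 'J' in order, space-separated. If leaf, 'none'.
Node J's children (from adjacency): G

Answer: G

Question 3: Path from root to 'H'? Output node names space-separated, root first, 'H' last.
Walk down from root: D -> E -> B -> J -> G -> H

Answer: D E B J G H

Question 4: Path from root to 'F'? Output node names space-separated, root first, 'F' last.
Walk down from root: D -> F

Answer: D F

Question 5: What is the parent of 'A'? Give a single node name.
Answer: F

Derivation:
Scan adjacency: A appears as child of F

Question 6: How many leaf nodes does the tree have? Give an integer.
Leaves (nodes with no children): A, C, H, K

Answer: 4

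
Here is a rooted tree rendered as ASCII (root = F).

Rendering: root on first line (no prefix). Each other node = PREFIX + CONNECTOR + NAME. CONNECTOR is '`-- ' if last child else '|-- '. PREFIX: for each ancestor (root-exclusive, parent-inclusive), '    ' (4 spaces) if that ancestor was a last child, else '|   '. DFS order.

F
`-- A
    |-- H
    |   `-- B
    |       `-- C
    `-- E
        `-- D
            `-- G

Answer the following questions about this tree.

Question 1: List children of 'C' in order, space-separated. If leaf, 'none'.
Answer: none

Derivation:
Node C's children (from adjacency): (leaf)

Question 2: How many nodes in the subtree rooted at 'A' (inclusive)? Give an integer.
Subtree rooted at A contains: A, B, C, D, E, G, H
Count = 7

Answer: 7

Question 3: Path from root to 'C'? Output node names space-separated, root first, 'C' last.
Answer: F A H B C

Derivation:
Walk down from root: F -> A -> H -> B -> C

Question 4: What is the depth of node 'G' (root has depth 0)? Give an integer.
Answer: 4

Derivation:
Path from root to G: F -> A -> E -> D -> G
Depth = number of edges = 4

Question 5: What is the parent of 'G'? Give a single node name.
Answer: D

Derivation:
Scan adjacency: G appears as child of D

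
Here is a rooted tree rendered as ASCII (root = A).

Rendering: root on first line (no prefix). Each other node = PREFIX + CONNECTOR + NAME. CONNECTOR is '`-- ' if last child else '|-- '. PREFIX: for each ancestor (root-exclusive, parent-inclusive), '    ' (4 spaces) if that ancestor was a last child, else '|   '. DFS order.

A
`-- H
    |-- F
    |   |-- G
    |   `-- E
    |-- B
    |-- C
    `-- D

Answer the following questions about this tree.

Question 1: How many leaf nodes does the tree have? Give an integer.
Answer: 5

Derivation:
Leaves (nodes with no children): B, C, D, E, G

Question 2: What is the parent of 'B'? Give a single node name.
Scan adjacency: B appears as child of H

Answer: H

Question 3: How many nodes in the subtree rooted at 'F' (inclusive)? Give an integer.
Answer: 3

Derivation:
Subtree rooted at F contains: E, F, G
Count = 3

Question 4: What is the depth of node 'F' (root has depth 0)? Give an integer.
Path from root to F: A -> H -> F
Depth = number of edges = 2

Answer: 2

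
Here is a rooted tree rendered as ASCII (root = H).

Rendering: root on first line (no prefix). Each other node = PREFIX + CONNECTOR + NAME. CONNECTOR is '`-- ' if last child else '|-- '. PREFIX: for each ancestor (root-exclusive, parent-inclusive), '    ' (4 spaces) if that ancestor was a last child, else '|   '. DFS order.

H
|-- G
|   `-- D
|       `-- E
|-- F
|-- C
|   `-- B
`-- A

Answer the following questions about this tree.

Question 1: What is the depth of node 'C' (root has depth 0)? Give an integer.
Answer: 1

Derivation:
Path from root to C: H -> C
Depth = number of edges = 1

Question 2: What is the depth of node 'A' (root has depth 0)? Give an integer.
Answer: 1

Derivation:
Path from root to A: H -> A
Depth = number of edges = 1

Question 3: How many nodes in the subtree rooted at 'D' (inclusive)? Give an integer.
Answer: 2

Derivation:
Subtree rooted at D contains: D, E
Count = 2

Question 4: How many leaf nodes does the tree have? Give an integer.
Leaves (nodes with no children): A, B, E, F

Answer: 4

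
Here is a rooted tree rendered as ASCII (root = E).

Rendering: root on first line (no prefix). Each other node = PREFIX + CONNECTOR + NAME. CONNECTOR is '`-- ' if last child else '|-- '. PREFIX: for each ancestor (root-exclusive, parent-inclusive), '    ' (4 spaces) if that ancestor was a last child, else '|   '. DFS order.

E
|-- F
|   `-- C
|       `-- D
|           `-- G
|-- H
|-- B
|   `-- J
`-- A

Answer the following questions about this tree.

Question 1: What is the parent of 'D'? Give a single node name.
Scan adjacency: D appears as child of C

Answer: C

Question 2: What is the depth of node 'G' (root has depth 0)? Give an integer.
Path from root to G: E -> F -> C -> D -> G
Depth = number of edges = 4

Answer: 4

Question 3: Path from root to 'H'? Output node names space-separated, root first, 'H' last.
Answer: E H

Derivation:
Walk down from root: E -> H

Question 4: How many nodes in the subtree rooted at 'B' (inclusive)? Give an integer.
Answer: 2

Derivation:
Subtree rooted at B contains: B, J
Count = 2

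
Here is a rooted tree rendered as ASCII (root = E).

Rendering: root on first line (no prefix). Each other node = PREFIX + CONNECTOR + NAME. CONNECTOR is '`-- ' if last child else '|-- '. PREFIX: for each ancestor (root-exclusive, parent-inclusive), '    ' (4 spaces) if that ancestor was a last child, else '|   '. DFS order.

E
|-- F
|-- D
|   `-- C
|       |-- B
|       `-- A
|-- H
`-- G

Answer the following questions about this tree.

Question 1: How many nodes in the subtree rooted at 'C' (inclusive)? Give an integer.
Subtree rooted at C contains: A, B, C
Count = 3

Answer: 3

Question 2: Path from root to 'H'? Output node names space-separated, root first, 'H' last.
Walk down from root: E -> H

Answer: E H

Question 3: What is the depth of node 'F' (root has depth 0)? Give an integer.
Path from root to F: E -> F
Depth = number of edges = 1

Answer: 1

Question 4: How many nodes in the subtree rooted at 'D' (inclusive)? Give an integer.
Subtree rooted at D contains: A, B, C, D
Count = 4

Answer: 4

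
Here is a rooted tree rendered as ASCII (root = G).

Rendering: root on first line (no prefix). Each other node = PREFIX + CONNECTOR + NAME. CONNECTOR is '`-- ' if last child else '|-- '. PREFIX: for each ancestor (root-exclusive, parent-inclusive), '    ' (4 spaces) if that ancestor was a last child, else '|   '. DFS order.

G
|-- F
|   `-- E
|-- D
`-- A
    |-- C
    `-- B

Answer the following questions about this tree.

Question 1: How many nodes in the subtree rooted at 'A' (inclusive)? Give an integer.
Answer: 3

Derivation:
Subtree rooted at A contains: A, B, C
Count = 3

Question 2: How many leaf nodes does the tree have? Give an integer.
Leaves (nodes with no children): B, C, D, E

Answer: 4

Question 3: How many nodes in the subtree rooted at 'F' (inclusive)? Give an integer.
Answer: 2

Derivation:
Subtree rooted at F contains: E, F
Count = 2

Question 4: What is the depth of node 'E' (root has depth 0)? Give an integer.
Answer: 2

Derivation:
Path from root to E: G -> F -> E
Depth = number of edges = 2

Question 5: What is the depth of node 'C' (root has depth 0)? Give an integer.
Answer: 2

Derivation:
Path from root to C: G -> A -> C
Depth = number of edges = 2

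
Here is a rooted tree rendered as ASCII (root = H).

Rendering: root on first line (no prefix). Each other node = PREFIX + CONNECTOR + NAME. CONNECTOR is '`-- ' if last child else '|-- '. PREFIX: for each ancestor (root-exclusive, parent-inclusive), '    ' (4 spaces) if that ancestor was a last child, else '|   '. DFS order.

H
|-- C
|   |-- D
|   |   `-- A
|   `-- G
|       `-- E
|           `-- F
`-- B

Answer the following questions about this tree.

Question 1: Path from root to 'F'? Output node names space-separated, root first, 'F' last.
Answer: H C G E F

Derivation:
Walk down from root: H -> C -> G -> E -> F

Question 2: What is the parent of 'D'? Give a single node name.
Answer: C

Derivation:
Scan adjacency: D appears as child of C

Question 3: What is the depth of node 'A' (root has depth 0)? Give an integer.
Path from root to A: H -> C -> D -> A
Depth = number of edges = 3

Answer: 3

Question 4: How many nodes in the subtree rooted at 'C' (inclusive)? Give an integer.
Subtree rooted at C contains: A, C, D, E, F, G
Count = 6

Answer: 6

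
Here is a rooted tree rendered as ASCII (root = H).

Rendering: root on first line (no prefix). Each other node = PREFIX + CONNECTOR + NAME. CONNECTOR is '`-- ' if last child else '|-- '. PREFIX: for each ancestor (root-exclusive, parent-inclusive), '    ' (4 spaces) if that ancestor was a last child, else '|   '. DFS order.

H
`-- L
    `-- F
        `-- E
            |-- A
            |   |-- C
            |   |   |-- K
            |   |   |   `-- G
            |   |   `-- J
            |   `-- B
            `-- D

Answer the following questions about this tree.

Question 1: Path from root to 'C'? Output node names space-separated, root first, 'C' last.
Answer: H L F E A C

Derivation:
Walk down from root: H -> L -> F -> E -> A -> C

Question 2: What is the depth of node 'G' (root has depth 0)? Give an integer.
Path from root to G: H -> L -> F -> E -> A -> C -> K -> G
Depth = number of edges = 7

Answer: 7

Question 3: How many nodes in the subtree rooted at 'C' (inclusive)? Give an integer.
Answer: 4

Derivation:
Subtree rooted at C contains: C, G, J, K
Count = 4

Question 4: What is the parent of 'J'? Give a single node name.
Answer: C

Derivation:
Scan adjacency: J appears as child of C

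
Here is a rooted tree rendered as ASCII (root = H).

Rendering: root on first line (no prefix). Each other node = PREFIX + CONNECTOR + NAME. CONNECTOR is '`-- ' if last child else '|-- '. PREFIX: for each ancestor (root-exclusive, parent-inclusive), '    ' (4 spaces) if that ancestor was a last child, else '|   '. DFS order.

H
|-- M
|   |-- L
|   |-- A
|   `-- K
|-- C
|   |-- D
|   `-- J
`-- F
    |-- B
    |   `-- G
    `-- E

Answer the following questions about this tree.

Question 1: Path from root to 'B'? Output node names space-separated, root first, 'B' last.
Answer: H F B

Derivation:
Walk down from root: H -> F -> B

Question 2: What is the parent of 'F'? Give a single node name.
Answer: H

Derivation:
Scan adjacency: F appears as child of H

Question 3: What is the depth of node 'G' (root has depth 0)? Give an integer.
Answer: 3

Derivation:
Path from root to G: H -> F -> B -> G
Depth = number of edges = 3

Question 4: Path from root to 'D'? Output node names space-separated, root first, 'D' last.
Answer: H C D

Derivation:
Walk down from root: H -> C -> D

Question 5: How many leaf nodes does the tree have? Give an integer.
Answer: 7

Derivation:
Leaves (nodes with no children): A, D, E, G, J, K, L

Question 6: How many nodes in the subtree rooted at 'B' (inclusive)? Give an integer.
Subtree rooted at B contains: B, G
Count = 2

Answer: 2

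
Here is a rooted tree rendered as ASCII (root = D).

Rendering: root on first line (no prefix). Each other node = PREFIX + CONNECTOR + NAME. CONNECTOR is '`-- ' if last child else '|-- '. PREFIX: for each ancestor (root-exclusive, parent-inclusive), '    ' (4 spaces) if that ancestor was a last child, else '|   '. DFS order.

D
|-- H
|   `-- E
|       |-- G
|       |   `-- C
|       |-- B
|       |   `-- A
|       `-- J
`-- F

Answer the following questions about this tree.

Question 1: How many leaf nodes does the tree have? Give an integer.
Leaves (nodes with no children): A, C, F, J

Answer: 4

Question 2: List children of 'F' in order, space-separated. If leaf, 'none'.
Answer: none

Derivation:
Node F's children (from adjacency): (leaf)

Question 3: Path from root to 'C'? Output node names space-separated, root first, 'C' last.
Answer: D H E G C

Derivation:
Walk down from root: D -> H -> E -> G -> C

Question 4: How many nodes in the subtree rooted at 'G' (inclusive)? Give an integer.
Answer: 2

Derivation:
Subtree rooted at G contains: C, G
Count = 2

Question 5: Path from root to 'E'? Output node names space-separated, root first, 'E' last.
Walk down from root: D -> H -> E

Answer: D H E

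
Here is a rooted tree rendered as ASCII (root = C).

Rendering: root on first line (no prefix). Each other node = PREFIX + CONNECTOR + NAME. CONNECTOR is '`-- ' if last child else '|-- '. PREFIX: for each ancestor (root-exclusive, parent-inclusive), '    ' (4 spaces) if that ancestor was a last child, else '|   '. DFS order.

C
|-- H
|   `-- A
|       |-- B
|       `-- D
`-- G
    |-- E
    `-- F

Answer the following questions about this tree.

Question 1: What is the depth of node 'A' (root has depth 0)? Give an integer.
Path from root to A: C -> H -> A
Depth = number of edges = 2

Answer: 2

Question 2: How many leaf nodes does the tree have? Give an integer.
Leaves (nodes with no children): B, D, E, F

Answer: 4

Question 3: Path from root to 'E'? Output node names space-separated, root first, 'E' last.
Answer: C G E

Derivation:
Walk down from root: C -> G -> E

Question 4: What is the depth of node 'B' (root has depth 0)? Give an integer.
Path from root to B: C -> H -> A -> B
Depth = number of edges = 3

Answer: 3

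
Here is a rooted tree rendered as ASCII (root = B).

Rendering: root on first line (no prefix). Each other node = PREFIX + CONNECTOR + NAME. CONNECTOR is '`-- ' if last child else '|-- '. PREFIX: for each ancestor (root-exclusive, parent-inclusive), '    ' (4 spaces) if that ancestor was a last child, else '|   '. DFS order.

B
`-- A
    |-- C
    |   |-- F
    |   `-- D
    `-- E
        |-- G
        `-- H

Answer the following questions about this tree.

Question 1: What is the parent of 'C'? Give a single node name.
Scan adjacency: C appears as child of A

Answer: A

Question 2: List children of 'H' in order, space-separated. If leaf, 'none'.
Answer: none

Derivation:
Node H's children (from adjacency): (leaf)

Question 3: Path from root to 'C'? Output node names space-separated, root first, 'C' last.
Walk down from root: B -> A -> C

Answer: B A C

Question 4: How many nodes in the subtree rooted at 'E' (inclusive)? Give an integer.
Answer: 3

Derivation:
Subtree rooted at E contains: E, G, H
Count = 3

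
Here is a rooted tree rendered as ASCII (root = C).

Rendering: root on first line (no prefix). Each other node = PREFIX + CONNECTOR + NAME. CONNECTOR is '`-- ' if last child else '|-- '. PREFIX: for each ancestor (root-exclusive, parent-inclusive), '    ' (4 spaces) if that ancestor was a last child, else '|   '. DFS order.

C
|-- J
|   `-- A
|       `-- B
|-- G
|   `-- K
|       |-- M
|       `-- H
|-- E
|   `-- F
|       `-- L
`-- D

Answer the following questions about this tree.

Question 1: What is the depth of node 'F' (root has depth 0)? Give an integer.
Path from root to F: C -> E -> F
Depth = number of edges = 2

Answer: 2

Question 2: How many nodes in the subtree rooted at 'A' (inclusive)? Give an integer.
Answer: 2

Derivation:
Subtree rooted at A contains: A, B
Count = 2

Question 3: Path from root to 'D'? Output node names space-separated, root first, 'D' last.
Walk down from root: C -> D

Answer: C D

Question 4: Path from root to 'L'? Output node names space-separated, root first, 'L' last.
Answer: C E F L

Derivation:
Walk down from root: C -> E -> F -> L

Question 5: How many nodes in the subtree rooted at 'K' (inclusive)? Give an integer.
Answer: 3

Derivation:
Subtree rooted at K contains: H, K, M
Count = 3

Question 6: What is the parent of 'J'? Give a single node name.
Answer: C

Derivation:
Scan adjacency: J appears as child of C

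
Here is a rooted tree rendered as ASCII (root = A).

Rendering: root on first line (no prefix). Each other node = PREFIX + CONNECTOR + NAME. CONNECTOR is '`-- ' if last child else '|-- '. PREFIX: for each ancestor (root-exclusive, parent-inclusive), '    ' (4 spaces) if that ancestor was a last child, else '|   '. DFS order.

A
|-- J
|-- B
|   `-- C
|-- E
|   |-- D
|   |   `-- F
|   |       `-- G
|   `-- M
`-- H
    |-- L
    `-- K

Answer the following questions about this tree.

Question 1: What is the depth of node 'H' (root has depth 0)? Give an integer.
Answer: 1

Derivation:
Path from root to H: A -> H
Depth = number of edges = 1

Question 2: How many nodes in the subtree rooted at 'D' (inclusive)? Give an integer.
Answer: 3

Derivation:
Subtree rooted at D contains: D, F, G
Count = 3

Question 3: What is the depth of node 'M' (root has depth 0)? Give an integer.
Path from root to M: A -> E -> M
Depth = number of edges = 2

Answer: 2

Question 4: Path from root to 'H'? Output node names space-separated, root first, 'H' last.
Answer: A H

Derivation:
Walk down from root: A -> H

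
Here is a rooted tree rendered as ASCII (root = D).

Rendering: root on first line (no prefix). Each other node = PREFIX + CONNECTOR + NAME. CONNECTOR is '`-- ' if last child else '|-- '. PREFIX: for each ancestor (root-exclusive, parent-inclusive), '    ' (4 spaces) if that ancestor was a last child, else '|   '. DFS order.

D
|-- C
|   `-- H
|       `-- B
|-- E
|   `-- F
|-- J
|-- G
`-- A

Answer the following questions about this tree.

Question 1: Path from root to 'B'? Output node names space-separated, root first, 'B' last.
Walk down from root: D -> C -> H -> B

Answer: D C H B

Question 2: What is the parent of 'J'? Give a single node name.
Scan adjacency: J appears as child of D

Answer: D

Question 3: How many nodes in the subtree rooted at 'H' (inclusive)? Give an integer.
Subtree rooted at H contains: B, H
Count = 2

Answer: 2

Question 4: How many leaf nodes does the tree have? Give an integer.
Answer: 5

Derivation:
Leaves (nodes with no children): A, B, F, G, J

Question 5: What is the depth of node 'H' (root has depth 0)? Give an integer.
Path from root to H: D -> C -> H
Depth = number of edges = 2

Answer: 2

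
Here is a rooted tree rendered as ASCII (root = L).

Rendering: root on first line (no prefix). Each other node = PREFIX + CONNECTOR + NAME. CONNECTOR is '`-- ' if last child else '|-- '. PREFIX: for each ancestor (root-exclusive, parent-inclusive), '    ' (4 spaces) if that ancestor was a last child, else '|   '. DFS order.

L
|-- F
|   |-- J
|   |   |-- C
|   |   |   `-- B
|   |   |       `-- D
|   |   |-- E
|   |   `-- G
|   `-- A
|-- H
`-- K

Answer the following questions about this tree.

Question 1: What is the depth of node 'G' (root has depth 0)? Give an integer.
Answer: 3

Derivation:
Path from root to G: L -> F -> J -> G
Depth = number of edges = 3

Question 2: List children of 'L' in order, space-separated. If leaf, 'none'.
Answer: F H K

Derivation:
Node L's children (from adjacency): F, H, K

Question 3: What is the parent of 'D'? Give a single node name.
Scan adjacency: D appears as child of B

Answer: B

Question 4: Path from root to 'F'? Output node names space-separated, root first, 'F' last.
Walk down from root: L -> F

Answer: L F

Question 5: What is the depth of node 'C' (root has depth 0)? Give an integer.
Answer: 3

Derivation:
Path from root to C: L -> F -> J -> C
Depth = number of edges = 3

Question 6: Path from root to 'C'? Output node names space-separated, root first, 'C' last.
Answer: L F J C

Derivation:
Walk down from root: L -> F -> J -> C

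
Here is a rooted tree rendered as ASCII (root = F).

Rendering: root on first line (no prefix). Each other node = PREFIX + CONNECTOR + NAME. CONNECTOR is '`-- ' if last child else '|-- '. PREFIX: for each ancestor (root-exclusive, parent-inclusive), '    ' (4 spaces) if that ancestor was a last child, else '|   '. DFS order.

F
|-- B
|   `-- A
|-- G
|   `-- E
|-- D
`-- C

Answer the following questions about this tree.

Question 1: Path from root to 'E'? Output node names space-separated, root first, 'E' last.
Walk down from root: F -> G -> E

Answer: F G E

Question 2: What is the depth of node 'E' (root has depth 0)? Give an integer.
Answer: 2

Derivation:
Path from root to E: F -> G -> E
Depth = number of edges = 2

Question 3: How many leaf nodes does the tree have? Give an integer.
Leaves (nodes with no children): A, C, D, E

Answer: 4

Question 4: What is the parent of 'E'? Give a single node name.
Answer: G

Derivation:
Scan adjacency: E appears as child of G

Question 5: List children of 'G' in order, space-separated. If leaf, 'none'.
Answer: E

Derivation:
Node G's children (from adjacency): E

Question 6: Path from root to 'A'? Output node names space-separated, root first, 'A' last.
Answer: F B A

Derivation:
Walk down from root: F -> B -> A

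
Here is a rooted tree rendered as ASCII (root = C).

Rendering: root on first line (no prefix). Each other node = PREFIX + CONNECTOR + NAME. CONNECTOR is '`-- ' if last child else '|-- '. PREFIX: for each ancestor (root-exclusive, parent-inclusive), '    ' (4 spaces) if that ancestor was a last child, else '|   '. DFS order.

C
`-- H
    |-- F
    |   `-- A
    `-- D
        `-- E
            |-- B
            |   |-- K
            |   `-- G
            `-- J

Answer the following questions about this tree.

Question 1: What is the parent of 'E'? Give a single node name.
Scan adjacency: E appears as child of D

Answer: D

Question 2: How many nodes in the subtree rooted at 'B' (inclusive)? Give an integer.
Answer: 3

Derivation:
Subtree rooted at B contains: B, G, K
Count = 3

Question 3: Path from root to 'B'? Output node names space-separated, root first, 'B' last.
Answer: C H D E B

Derivation:
Walk down from root: C -> H -> D -> E -> B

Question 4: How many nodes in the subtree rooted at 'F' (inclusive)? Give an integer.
Subtree rooted at F contains: A, F
Count = 2

Answer: 2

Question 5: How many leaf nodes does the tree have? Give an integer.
Leaves (nodes with no children): A, G, J, K

Answer: 4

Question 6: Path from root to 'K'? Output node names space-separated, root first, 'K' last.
Walk down from root: C -> H -> D -> E -> B -> K

Answer: C H D E B K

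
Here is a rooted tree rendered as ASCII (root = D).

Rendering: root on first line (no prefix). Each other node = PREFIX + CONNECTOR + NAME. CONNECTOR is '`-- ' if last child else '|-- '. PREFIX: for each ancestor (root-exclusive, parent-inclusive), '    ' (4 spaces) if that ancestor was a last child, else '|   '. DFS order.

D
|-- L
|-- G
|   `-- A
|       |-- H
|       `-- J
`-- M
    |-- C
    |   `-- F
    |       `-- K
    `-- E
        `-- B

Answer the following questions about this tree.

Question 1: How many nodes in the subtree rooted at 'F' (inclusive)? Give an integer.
Subtree rooted at F contains: F, K
Count = 2

Answer: 2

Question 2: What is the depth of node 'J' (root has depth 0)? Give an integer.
Path from root to J: D -> G -> A -> J
Depth = number of edges = 3

Answer: 3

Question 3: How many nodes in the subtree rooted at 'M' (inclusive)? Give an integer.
Subtree rooted at M contains: B, C, E, F, K, M
Count = 6

Answer: 6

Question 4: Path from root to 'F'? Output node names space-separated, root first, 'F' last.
Walk down from root: D -> M -> C -> F

Answer: D M C F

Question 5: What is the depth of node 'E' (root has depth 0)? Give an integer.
Answer: 2

Derivation:
Path from root to E: D -> M -> E
Depth = number of edges = 2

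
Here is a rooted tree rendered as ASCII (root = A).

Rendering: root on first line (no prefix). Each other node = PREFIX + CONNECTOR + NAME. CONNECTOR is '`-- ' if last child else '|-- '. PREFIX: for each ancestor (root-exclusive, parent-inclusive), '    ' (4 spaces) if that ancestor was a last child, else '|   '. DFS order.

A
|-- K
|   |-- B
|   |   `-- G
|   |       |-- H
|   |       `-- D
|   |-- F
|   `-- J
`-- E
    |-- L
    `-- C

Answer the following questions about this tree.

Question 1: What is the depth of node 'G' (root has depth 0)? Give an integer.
Answer: 3

Derivation:
Path from root to G: A -> K -> B -> G
Depth = number of edges = 3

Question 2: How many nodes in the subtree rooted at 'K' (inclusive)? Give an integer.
Subtree rooted at K contains: B, D, F, G, H, J, K
Count = 7

Answer: 7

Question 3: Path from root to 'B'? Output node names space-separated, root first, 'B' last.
Answer: A K B

Derivation:
Walk down from root: A -> K -> B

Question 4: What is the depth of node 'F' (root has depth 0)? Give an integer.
Answer: 2

Derivation:
Path from root to F: A -> K -> F
Depth = number of edges = 2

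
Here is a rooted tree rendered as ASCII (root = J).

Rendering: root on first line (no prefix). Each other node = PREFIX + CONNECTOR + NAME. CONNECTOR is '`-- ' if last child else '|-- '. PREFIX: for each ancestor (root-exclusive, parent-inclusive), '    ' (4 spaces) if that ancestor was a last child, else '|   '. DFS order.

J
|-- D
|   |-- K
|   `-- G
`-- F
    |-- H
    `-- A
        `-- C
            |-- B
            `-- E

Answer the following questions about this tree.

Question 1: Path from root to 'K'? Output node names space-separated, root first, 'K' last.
Walk down from root: J -> D -> K

Answer: J D K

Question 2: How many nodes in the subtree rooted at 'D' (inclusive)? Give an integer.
Subtree rooted at D contains: D, G, K
Count = 3

Answer: 3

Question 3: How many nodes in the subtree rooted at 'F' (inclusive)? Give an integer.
Answer: 6

Derivation:
Subtree rooted at F contains: A, B, C, E, F, H
Count = 6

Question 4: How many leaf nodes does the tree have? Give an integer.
Leaves (nodes with no children): B, E, G, H, K

Answer: 5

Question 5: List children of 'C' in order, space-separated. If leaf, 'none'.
Answer: B E

Derivation:
Node C's children (from adjacency): B, E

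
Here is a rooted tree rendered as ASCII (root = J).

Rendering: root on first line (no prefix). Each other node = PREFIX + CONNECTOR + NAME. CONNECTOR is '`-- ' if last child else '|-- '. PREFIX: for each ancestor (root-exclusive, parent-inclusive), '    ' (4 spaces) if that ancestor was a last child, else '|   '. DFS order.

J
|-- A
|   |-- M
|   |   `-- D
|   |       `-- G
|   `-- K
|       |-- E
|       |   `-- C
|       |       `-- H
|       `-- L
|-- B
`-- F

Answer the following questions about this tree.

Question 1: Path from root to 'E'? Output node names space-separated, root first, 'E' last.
Answer: J A K E

Derivation:
Walk down from root: J -> A -> K -> E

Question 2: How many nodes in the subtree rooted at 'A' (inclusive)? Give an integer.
Answer: 9

Derivation:
Subtree rooted at A contains: A, C, D, E, G, H, K, L, M
Count = 9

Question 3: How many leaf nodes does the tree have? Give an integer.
Leaves (nodes with no children): B, F, G, H, L

Answer: 5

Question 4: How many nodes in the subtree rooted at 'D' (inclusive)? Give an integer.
Answer: 2

Derivation:
Subtree rooted at D contains: D, G
Count = 2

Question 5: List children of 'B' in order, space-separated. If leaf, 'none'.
Answer: none

Derivation:
Node B's children (from adjacency): (leaf)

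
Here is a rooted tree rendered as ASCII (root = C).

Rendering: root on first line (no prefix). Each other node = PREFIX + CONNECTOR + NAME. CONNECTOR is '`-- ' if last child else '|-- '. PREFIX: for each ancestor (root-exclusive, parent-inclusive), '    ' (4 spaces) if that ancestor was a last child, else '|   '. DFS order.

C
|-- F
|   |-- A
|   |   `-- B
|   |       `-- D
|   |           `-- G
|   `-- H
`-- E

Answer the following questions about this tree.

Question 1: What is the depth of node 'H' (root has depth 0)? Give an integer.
Path from root to H: C -> F -> H
Depth = number of edges = 2

Answer: 2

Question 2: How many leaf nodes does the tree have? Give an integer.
Leaves (nodes with no children): E, G, H

Answer: 3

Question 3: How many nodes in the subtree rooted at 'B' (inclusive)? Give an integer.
Subtree rooted at B contains: B, D, G
Count = 3

Answer: 3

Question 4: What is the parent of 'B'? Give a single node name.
Scan adjacency: B appears as child of A

Answer: A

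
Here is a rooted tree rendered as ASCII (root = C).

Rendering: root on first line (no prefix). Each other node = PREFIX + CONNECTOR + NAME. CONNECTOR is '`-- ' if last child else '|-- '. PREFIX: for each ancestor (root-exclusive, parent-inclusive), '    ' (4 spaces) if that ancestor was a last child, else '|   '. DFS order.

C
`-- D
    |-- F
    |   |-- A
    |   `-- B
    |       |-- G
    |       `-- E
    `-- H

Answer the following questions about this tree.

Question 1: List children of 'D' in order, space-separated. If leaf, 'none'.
Answer: F H

Derivation:
Node D's children (from adjacency): F, H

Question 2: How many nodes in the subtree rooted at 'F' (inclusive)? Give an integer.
Subtree rooted at F contains: A, B, E, F, G
Count = 5

Answer: 5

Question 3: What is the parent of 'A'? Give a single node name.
Scan adjacency: A appears as child of F

Answer: F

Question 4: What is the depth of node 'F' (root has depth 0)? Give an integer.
Answer: 2

Derivation:
Path from root to F: C -> D -> F
Depth = number of edges = 2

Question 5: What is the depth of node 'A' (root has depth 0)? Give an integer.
Answer: 3

Derivation:
Path from root to A: C -> D -> F -> A
Depth = number of edges = 3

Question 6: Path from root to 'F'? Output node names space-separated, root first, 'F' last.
Answer: C D F

Derivation:
Walk down from root: C -> D -> F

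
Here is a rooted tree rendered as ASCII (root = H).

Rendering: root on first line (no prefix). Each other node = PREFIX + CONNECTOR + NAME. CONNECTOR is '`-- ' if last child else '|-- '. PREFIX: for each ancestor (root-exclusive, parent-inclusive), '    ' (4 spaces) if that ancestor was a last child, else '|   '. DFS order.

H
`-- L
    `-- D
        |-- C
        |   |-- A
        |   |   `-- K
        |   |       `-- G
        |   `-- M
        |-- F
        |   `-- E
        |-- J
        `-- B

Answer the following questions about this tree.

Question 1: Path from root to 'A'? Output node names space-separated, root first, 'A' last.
Answer: H L D C A

Derivation:
Walk down from root: H -> L -> D -> C -> A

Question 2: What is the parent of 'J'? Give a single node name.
Answer: D

Derivation:
Scan adjacency: J appears as child of D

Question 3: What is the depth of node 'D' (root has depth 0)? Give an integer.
Answer: 2

Derivation:
Path from root to D: H -> L -> D
Depth = number of edges = 2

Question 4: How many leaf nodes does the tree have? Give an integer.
Leaves (nodes with no children): B, E, G, J, M

Answer: 5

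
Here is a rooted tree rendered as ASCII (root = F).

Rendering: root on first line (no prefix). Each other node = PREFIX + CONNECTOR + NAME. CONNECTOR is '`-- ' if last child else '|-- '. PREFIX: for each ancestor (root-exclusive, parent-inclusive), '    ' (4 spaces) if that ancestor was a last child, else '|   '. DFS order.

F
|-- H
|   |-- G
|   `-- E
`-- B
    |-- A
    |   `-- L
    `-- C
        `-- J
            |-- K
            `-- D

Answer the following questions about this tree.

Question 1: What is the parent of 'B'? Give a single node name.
Scan adjacency: B appears as child of F

Answer: F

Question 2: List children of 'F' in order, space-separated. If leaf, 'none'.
Node F's children (from adjacency): H, B

Answer: H B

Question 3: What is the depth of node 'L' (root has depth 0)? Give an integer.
Path from root to L: F -> B -> A -> L
Depth = number of edges = 3

Answer: 3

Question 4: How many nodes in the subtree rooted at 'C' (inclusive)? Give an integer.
Answer: 4

Derivation:
Subtree rooted at C contains: C, D, J, K
Count = 4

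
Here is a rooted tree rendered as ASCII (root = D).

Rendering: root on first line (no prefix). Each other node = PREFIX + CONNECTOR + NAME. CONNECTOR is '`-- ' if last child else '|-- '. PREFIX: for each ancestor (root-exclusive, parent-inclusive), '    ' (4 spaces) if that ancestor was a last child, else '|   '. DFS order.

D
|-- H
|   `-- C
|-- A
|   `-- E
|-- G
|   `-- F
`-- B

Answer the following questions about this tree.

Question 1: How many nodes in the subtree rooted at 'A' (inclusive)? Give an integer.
Answer: 2

Derivation:
Subtree rooted at A contains: A, E
Count = 2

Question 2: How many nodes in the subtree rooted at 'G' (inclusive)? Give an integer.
Subtree rooted at G contains: F, G
Count = 2

Answer: 2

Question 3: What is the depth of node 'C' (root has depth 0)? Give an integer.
Path from root to C: D -> H -> C
Depth = number of edges = 2

Answer: 2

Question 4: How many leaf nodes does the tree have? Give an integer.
Leaves (nodes with no children): B, C, E, F

Answer: 4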